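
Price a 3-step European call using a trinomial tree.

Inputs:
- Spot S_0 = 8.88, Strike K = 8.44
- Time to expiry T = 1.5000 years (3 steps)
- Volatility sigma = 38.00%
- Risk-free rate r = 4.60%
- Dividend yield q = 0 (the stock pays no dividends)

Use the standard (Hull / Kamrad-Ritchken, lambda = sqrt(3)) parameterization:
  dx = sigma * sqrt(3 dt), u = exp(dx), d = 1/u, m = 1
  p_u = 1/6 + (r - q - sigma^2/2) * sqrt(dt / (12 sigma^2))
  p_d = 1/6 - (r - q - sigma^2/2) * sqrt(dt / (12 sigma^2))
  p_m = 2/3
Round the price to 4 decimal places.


Answer: Price = V(0,0) = 2.0202

Derivation:
dt = T/N = 0.500000; dx = sigma*sqrt(3*dt) = 0.465403
u = exp(dx) = 1.592656; d = 1/u = 0.627882
p_u = 0.152593, p_m = 0.666667, p_d = 0.180740
Discount per step: exp(-r*dt) = 0.977262
Stock lattice S(k, j) with j the centered position index:
  k=0: S(0,+0) = 8.8800
  k=1: S(1,-1) = 5.5756; S(1,+0) = 8.8800; S(1,+1) = 14.1428
  k=2: S(2,-2) = 3.5008; S(2,-1) = 5.5756; S(2,+0) = 8.8800; S(2,+1) = 14.1428; S(2,+2) = 22.5246
  k=3: S(3,-3) = 2.1981; S(3,-2) = 3.5008; S(3,-1) = 5.5756; S(3,+0) = 8.8800; S(3,+1) = 14.1428; S(3,+2) = 22.5246; S(3,+3) = 35.8739
Terminal payoffs V(N, j) = max(S_T - K, 0):
  V(3,-3) = 0.000000; V(3,-2) = 0.000000; V(3,-1) = 0.000000; V(3,+0) = 0.440000; V(3,+1) = 5.702785; V(3,+2) = 14.084591; V(3,+3) = 27.433925
Backward induction: V(k, j) = exp(-r*dt) * [p_u * V(k+1, j+1) + p_m * V(k+1, j) + p_d * V(k+1, j-1)]
  V(2,-2) = exp(-r*dt) * [p_u*0.000000 + p_m*0.000000 + p_d*0.000000] = 0.000000
  V(2,-1) = exp(-r*dt) * [p_u*0.440000 + p_m*0.000000 + p_d*0.000000] = 0.065614
  V(2,+0) = exp(-r*dt) * [p_u*5.702785 + p_m*0.440000 + p_d*0.000000] = 1.137082
  V(2,+1) = exp(-r*dt) * [p_u*14.084591 + p_m*5.702785 + p_d*0.440000] = 5.893470
  V(2,+2) = exp(-r*dt) * [p_u*27.433925 + p_m*14.084591 + p_d*5.702785] = 14.274553
  V(1,-1) = exp(-r*dt) * [p_u*1.137082 + p_m*0.065614 + p_d*0.000000] = 0.212314
  V(1,+0) = exp(-r*dt) * [p_u*5.893470 + p_m*1.137082 + p_d*0.065614] = 1.631261
  V(1,+1) = exp(-r*dt) * [p_u*14.274553 + p_m*5.893470 + p_d*1.137082] = 6.169156
  V(0,+0) = exp(-r*dt) * [p_u*6.169156 + p_m*1.631261 + p_d*0.212314] = 2.020246


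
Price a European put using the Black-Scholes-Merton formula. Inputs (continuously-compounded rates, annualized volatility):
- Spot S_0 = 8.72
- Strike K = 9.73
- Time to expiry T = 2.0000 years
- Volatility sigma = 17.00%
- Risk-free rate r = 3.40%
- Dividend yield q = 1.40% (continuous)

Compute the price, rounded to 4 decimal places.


Answer: Price = 1.1809

Derivation:
d1 = (ln(S/K) + (r - q + 0.5*sigma^2) * T) / (sigma * sqrt(T)) = -0.16926746
d2 = d1 - sigma * sqrt(T) = -0.40968377
exp(-rT) = 0.93426047; exp(-qT) = 0.97238837
P = K * exp(-rT) * N(-d2) - S_0 * exp(-qT) * N(-d1)
N(-d1) = 0.56720687; N(-d2) = 0.65898103
P = 9.7300 * 0.93426047 * 0.65898103 - 8.7200 * 0.97238837 * 0.56720687 = 1.1809


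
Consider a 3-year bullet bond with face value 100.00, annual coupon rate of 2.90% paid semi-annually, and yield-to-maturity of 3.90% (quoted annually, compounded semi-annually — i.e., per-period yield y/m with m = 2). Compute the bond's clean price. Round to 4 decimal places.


Answer: Price = 97.1946

Derivation:
Coupon per period c = face * coupon_rate / m = 1.450000
Periods per year m = 2; per-period yield y/m = 0.019500
Number of cashflows N = 6
Cashflows (t years, CF_t, discount factor 1/(1+y/m)^(m*t), PV):
  t = 0.5000: CF_t = 1.450000, DF = 0.980873, PV = 1.422266
  t = 1.0000: CF_t = 1.450000, DF = 0.962112, PV = 1.395062
  t = 1.5000: CF_t = 1.450000, DF = 0.943709, PV = 1.368379
  t = 2.0000: CF_t = 1.450000, DF = 0.925659, PV = 1.342206
  t = 2.5000: CF_t = 1.450000, DF = 0.907954, PV = 1.316533
  t = 3.0000: CF_t = 101.450000, DF = 0.890588, PV = 90.350107
Price P = sum_t PV_t = 97.194553


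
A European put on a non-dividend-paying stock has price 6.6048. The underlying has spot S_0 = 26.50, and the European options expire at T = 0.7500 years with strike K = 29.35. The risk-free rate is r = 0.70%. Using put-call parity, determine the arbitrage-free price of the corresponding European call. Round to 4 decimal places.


Put-call parity: C - P = S_0 * exp(-qT) - K * exp(-rT).
S_0 * exp(-qT) = 26.5000 * 1.00000000 = 26.50000000
K * exp(-rT) = 29.3500 * 0.99476376 = 29.19631627
C = P + S*exp(-qT) - K*exp(-rT)
C = 6.6048 + 26.50000000 - 29.19631627 = 3.9085

Answer: Call price = 3.9085


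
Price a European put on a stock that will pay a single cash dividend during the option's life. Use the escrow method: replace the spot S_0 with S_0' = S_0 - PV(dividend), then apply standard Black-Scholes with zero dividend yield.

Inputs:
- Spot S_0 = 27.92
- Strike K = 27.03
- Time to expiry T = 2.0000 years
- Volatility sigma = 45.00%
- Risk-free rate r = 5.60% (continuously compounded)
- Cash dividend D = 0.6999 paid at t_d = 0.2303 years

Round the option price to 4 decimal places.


PV(D) = D * exp(-r * t_d) = 0.6999 * 0.98718601 = 0.69093149
S_0' = S_0 - PV(D) = 27.9200 - 0.69093149 = 27.22906851
d1 = (ln(S_0'/K) + (r + sigma^2/2)*T) / (sigma*sqrt(T)) = 0.50571922
d2 = d1 - sigma*sqrt(T) = -0.13067689
exp(-rT) = 0.89404426
N(-d1) = 0.30652689; N(-d2) = 0.55198454
P = K * exp(-rT) * N(-d2) - S_0' * N(-d1) = 27.0300 * 0.89404426 * 0.55198454 - 27.22906851 * 0.30652689 = 4.9928

Answer: Price = 4.9928


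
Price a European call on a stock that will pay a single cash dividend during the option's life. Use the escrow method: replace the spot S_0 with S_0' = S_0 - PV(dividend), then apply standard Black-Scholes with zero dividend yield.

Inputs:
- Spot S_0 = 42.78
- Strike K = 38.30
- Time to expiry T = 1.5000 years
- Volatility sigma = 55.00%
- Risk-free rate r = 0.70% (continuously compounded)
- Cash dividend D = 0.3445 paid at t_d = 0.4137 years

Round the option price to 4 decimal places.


PV(D) = D * exp(-r * t_d) = 0.3445 * 0.99710829 = 0.34350381
S_0' = S_0 - PV(D) = 42.7800 - 0.34350381 = 42.43649619
d1 = (ln(S_0'/K) + (r + sigma^2/2)*T) / (sigma*sqrt(T)) = 0.50464515
d2 = d1 - sigma*sqrt(T) = -0.16896453
exp(-rT) = 0.98955493
N(d1) = 0.69309595; N(d2) = 0.43291227
C = S_0' * N(d1) - K * exp(-rT) * N(d2) = 42.43649619 * 0.69309595 - 38.3000 * 0.98955493 * 0.43291227 = 13.0052

Answer: Price = 13.0052


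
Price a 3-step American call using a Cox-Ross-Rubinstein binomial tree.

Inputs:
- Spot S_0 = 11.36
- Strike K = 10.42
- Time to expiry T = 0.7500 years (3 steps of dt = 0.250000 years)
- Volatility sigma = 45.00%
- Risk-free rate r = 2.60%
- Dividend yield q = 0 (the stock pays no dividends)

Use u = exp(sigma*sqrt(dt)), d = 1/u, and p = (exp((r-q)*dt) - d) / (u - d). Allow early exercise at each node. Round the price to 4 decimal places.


dt = T/N = 0.250000
u = exp(sigma*sqrt(dt)) = 1.252323; d = 1/u = 0.798516
p = (exp((r-q)*dt) - d) / (u - d) = 0.458356
Discount per step: exp(-r*dt) = 0.993521
Stock lattice S(k, i) with i counting down-moves:
  k=0: S(0,0) = 11.3600
  k=1: S(1,0) = 14.2264; S(1,1) = 9.0711
  k=2: S(2,0) = 17.8160; S(2,1) = 11.3600; S(2,2) = 7.2435
  k=3: S(3,0) = 22.3114; S(3,1) = 14.2264; S(3,2) = 9.0711; S(3,3) = 5.7840
Terminal payoffs V(N, i) = max(S_T - K, 0):
  V(3,0) = 11.891415; V(3,1) = 3.806386; V(3,2) = 0.000000; V(3,3) = 0.000000
Backward induction: V(k, i) = exp(-r*dt) * [p * V(k+1, i) + (1-p) * V(k+1, i+1)]; then take max(V_cont, immediate exercise) for American.
  V(2,0) = exp(-r*dt) * [p*11.891415 + (1-p)*3.806386] = 7.463537; exercise = 7.396026; V(2,0) = max -> 7.463537
  V(2,1) = exp(-r*dt) * [p*3.806386 + (1-p)*0.000000] = 1.733376; exercise = 0.940000; V(2,1) = max -> 1.733376
  V(2,2) = exp(-r*dt) * [p*0.000000 + (1-p)*0.000000] = 0.000000; exercise = 0.000000; V(2,2) = max -> 0.000000
  V(1,0) = exp(-r*dt) * [p*7.463537 + (1-p)*1.733376] = 4.331583; exercise = 3.806386; V(1,0) = max -> 4.331583
  V(1,1) = exp(-r*dt) * [p*1.733376 + (1-p)*0.000000] = 0.789356; exercise = 0.000000; V(1,1) = max -> 0.789356
  V(0,0) = exp(-r*dt) * [p*4.331583 + (1-p)*0.789356] = 2.397324; exercise = 0.940000; V(0,0) = max -> 2.397324

Answer: Price = V(0,0) = 2.3973


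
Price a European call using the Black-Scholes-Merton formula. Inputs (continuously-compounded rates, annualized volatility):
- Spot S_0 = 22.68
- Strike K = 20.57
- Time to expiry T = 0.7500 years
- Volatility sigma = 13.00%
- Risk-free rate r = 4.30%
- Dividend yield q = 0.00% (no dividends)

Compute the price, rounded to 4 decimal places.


Answer: Price = 2.9101

Derivation:
d1 = (ln(S/K) + (r - q + 0.5*sigma^2) * T) / (sigma * sqrt(T)) = 1.21010196
d2 = d1 - sigma * sqrt(T) = 1.09751866
exp(-rT) = 0.96826449; exp(-qT) = 1.00000000
C = S_0 * exp(-qT) * N(d1) - K * exp(-rT) * N(d2)
N(d1) = 0.88688011; N(d2) = 0.86379264
C = 22.6800 * 1.00000000 * 0.88688011 - 20.5700 * 0.96826449 * 0.86379264 = 2.9101


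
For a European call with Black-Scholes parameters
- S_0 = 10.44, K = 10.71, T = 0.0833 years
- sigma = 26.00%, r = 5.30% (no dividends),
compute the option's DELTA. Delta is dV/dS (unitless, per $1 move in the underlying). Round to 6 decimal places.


Answer: Delta = 0.403652

Derivation:
d1 = -0.2439063778; d2 = -0.3189469002
phi(d1) = 0.3872504283; exp(-qT) = 1.0000000000; exp(-rT) = 0.9955948313
N(d1) = 0.4036516648
Delta = exp(-qT) * N(d1) = 1.0000000000 * 0.4036516648 = 0.403652


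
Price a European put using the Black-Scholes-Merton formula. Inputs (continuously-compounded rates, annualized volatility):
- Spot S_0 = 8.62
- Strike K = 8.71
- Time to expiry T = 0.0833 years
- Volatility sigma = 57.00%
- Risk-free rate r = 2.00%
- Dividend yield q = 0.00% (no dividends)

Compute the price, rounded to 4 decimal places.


d1 = (ln(S/K) + (r - q + 0.5*sigma^2) * T) / (sigma * sqrt(T)) = 0.02924639
d2 = d1 - sigma * sqrt(T) = -0.13526553
exp(-rT) = 0.99833539; exp(-qT) = 1.00000000
P = K * exp(-rT) * N(-d2) - S_0 * exp(-qT) * N(-d1)
N(-d1) = 0.48833404; N(-d2) = 0.55379903
P = 8.7100 * 0.99833539 * 0.55379903 - 8.6200 * 1.00000000 * 0.48833404 = 0.6061

Answer: Price = 0.6061


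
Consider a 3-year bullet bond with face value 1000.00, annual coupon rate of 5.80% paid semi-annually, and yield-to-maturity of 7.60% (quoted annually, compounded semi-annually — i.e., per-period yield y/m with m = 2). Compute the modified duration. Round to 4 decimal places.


Answer: Modified duration = 2.6883

Derivation:
Coupon per period c = face * coupon_rate / m = 29.000000
Periods per year m = 2; per-period yield y/m = 0.038000
Number of cashflows N = 6
Cashflows (t years, CF_t, discount factor 1/(1+y/m)^(m*t), PV):
  t = 0.5000: CF_t = 29.000000, DF = 0.963391, PV = 27.938343
  t = 1.0000: CF_t = 29.000000, DF = 0.928122, PV = 26.915552
  t = 1.5000: CF_t = 29.000000, DF = 0.894145, PV = 25.930204
  t = 2.0000: CF_t = 29.000000, DF = 0.861411, PV = 24.980929
  t = 2.5000: CF_t = 29.000000, DF = 0.829876, PV = 24.066406
  t = 3.0000: CF_t = 1029.000000, DF = 0.799495, PV = 822.680595
Price P = sum_t PV_t = 952.512029
First compute Macaulay numerator sum_t t * PV_t:
  t * PV_t at t = 0.5000: 13.969171
  t * PV_t at t = 1.0000: 26.915552
  t * PV_t at t = 1.5000: 38.895306
  t * PV_t at t = 2.0000: 49.961858
  t * PV_t at t = 2.5000: 60.166014
  t * PV_t at t = 3.0000: 2468.041786
Macaulay duration D = 2657.949688 / 952.512029 = 2.790463
Modified duration = D / (1 + y/m) = 2.790463 / (1 + 0.038000) = 2.688307


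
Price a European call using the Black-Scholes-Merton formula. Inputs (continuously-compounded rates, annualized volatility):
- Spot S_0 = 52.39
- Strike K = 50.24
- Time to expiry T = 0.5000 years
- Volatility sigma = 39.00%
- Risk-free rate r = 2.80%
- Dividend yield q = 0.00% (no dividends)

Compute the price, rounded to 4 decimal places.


Answer: Price = 7.1273

Derivation:
d1 = (ln(S/K) + (r - q + 0.5*sigma^2) * T) / (sigma * sqrt(T)) = 0.34060504
d2 = d1 - sigma * sqrt(T) = 0.06483339
exp(-rT) = 0.98609754; exp(-qT) = 1.00000000
C = S_0 * exp(-qT) * N(d1) - K * exp(-rT) * N(d2)
N(d1) = 0.63329953; N(d2) = 0.52584667
C = 52.3900 * 1.00000000 * 0.63329953 - 50.2400 * 0.98609754 * 0.52584667 = 7.1273


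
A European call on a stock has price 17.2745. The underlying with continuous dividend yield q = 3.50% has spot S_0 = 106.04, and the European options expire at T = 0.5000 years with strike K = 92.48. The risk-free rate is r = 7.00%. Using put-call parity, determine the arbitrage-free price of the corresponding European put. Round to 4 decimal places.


Put-call parity: C - P = S_0 * exp(-qT) - K * exp(-rT).
S_0 * exp(-qT) = 106.0400 * 0.98265224 = 104.20044307
K * exp(-rT) = 92.4800 * 0.96560542 = 89.29918890
P = C - S*exp(-qT) + K*exp(-rT)
P = 17.2745 - 104.20044307 + 89.29918890 = 2.3732

Answer: Put price = 2.3732


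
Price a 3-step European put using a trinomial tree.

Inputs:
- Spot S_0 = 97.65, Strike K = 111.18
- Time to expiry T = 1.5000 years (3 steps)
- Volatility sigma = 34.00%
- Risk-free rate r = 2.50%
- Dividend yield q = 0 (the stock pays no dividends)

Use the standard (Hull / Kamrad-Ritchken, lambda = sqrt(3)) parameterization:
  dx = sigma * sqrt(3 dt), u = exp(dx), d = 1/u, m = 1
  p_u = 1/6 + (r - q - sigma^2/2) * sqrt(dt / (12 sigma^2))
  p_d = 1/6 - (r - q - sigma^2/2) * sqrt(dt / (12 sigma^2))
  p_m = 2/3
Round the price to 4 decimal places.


Answer: Price = V(0,0) = 22.2934

Derivation:
dt = T/N = 0.500000; dx = sigma*sqrt(3*dt) = 0.416413
u = exp(dx) = 1.516512; d = 1/u = 0.659408
p_u = 0.146975, p_m = 0.666667, p_d = 0.186359
Discount per step: exp(-r*dt) = 0.987578
Stock lattice S(k, j) with j the centered position index:
  k=0: S(0,+0) = 97.6500
  k=1: S(1,-1) = 64.3912; S(1,+0) = 97.6500; S(1,+1) = 148.0874
  k=2: S(2,-2) = 42.4600; S(2,-1) = 64.3912; S(2,+0) = 97.6500; S(2,+1) = 148.0874; S(2,+2) = 224.5764
  k=3: S(3,-3) = 27.9985; S(3,-2) = 42.4600; S(3,-1) = 64.3912; S(3,+0) = 97.6500; S(3,+1) = 148.0874; S(3,+2) = 224.5764; S(3,+3) = 340.5730
Terminal payoffs V(N, j) = max(K - S_T, 0):
  V(3,-3) = 83.181529; V(3,-2) = 68.719971; V(3,-1) = 46.788837; V(3,+0) = 13.530000; V(3,+1) = 0.000000; V(3,+2) = 0.000000; V(3,+3) = 0.000000
Backward induction: V(k, j) = exp(-r*dt) * [p_u * V(k+1, j+1) + p_m * V(k+1, j) + p_d * V(k+1, j-1)]
  V(2,-2) = exp(-r*dt) * [p_u*46.788837 + p_m*68.719971 + p_d*83.181529] = 67.344595
  V(2,-1) = exp(-r*dt) * [p_u*13.530000 + p_m*46.788837 + p_d*68.719971] = 45.416418
  V(2,+0) = exp(-r*dt) * [p_u*0.000000 + p_m*13.530000 + p_d*46.788837] = 17.519141
  V(2,+1) = exp(-r*dt) * [p_u*0.000000 + p_m*0.000000 + p_d*13.530000] = 2.490111
  V(2,+2) = exp(-r*dt) * [p_u*0.000000 + p_m*0.000000 + p_d*0.000000] = 0.000000
  V(1,-1) = exp(-r*dt) * [p_u*17.519141 + p_m*45.416418 + p_d*67.344595] = 44.838728
  V(1,+0) = exp(-r*dt) * [p_u*2.490111 + p_m*17.519141 + p_d*45.416418] = 20.254384
  V(1,+1) = exp(-r*dt) * [p_u*0.000000 + p_m*2.490111 + p_d*17.519141] = 4.863739
  V(0,+0) = exp(-r*dt) * [p_u*4.863739 + p_m*20.254384 + p_d*44.838728] = 22.293436


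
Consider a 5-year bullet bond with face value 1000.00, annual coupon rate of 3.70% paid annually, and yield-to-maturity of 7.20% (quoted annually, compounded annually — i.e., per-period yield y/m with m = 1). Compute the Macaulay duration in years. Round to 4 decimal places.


Coupon per period c = face * coupon_rate / m = 37.000000
Periods per year m = 1; per-period yield y/m = 0.072000
Number of cashflows N = 5
Cashflows (t years, CF_t, discount factor 1/(1+y/m)^(m*t), PV):
  t = 1.0000: CF_t = 37.000000, DF = 0.932836, PV = 34.514925
  t = 2.0000: CF_t = 37.000000, DF = 0.870183, PV = 32.196759
  t = 3.0000: CF_t = 37.000000, DF = 0.811738, PV = 30.034290
  t = 4.0000: CF_t = 37.000000, DF = 0.757218, PV = 28.017061
  t = 5.0000: CF_t = 1037.000000, DF = 0.706360, PV = 732.495278
Price P = sum_t PV_t = 857.258314
Macaulay numerator sum_t t * PV_t:
  t * PV_t at t = 1.0000: 34.514925
  t * PV_t at t = 2.0000: 64.393517
  t * PV_t at t = 3.0000: 90.102870
  t * PV_t at t = 4.0000: 112.068246
  t * PV_t at t = 5.0000: 3662.476392
Macaulay duration D = (sum_t t * PV_t) / P = 3963.555950 / 857.258314 = 4.623526

Answer: Macaulay duration = 4.6235 years


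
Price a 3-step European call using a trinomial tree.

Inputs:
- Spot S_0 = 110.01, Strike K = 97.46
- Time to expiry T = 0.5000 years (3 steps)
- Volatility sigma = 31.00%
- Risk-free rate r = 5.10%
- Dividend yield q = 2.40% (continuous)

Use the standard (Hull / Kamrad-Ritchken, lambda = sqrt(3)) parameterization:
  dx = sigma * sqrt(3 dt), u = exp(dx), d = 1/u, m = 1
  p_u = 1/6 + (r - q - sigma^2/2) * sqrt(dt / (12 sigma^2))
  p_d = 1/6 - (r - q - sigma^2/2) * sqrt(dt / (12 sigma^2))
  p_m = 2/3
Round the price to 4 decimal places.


Answer: Price = V(0,0) = 17.6717

Derivation:
dt = T/N = 0.166667; dx = sigma*sqrt(3*dt) = 0.219203
u = exp(dx) = 1.245084; d = 1/u = 0.803159
p_u = 0.158664, p_m = 0.666667, p_d = 0.174669
Discount per step: exp(-r*dt) = 0.991536
Stock lattice S(k, j) with j the centered position index:
  k=0: S(0,+0) = 110.0100
  k=1: S(1,-1) = 88.3555; S(1,+0) = 110.0100; S(1,+1) = 136.9717
  k=2: S(2,-2) = 70.9635; S(2,-1) = 88.3555; S(2,+0) = 110.0100; S(2,+1) = 136.9717; S(2,+2) = 170.5413
  k=3: S(3,-3) = 56.9949; S(3,-2) = 70.9635; S(3,-1) = 88.3555; S(3,+0) = 110.0100; S(3,+1) = 136.9717; S(3,+2) = 170.5413; S(3,+3) = 212.3383
Terminal payoffs V(N, j) = max(S_T - K, 0):
  V(3,-3) = 0.000000; V(3,-2) = 0.000000; V(3,-1) = 0.000000; V(3,+0) = 12.550000; V(3,+1) = 39.511705; V(3,+2) = 73.081296; V(3,+3) = 114.878262
Backward induction: V(k, j) = exp(-r*dt) * [p_u * V(k+1, j+1) + p_m * V(k+1, j) + p_d * V(k+1, j-1)]
  V(2,-2) = exp(-r*dt) * [p_u*0.000000 + p_m*0.000000 + p_d*0.000000] = 0.000000
  V(2,-1) = exp(-r*dt) * [p_u*12.550000 + p_m*0.000000 + p_d*0.000000] = 1.974382
  V(2,+0) = exp(-r*dt) * [p_u*39.511705 + p_m*12.550000 + p_d*0.000000] = 14.511883
  V(2,+1) = exp(-r*dt) * [p_u*73.081296 + p_m*39.511705 + p_d*12.550000] = 39.788972
  V(2,+2) = exp(-r*dt) * [p_u*114.878262 + p_m*73.081296 + p_d*39.511705] = 73.224347
  V(1,-1) = exp(-r*dt) * [p_u*14.511883 + p_m*1.974382 + p_d*0.000000] = 3.588142
  V(1,+0) = exp(-r*dt) * [p_u*39.788972 + p_m*14.511883 + p_d*1.974382] = 16.194299
  V(1,+1) = exp(-r*dt) * [p_u*73.224347 + p_m*39.788972 + p_d*14.511883] = 40.334537
  V(0,+0) = exp(-r*dt) * [p_u*40.334537 + p_m*16.194299 + p_d*3.588142] = 17.671734


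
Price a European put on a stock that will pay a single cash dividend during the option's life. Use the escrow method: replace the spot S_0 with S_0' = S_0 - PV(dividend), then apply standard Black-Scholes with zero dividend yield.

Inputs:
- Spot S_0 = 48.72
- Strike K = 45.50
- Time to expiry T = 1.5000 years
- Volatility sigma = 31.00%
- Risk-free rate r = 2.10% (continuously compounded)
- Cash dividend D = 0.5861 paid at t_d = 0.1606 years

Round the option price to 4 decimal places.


PV(D) = D * exp(-r * t_d) = 0.5861 * 0.99663308 = 0.58412665
S_0' = S_0 - PV(D) = 48.7200 - 0.58412665 = 48.13587335
d1 = (ln(S_0'/K) + (r + sigma^2/2)*T) / (sigma*sqrt(T)) = 0.42112887
d2 = d1 - sigma*sqrt(T) = 0.04145796
exp(-rT) = 0.96899096
N(-d1) = 0.33683049; N(-d2) = 0.48346540
P = K * exp(-rT) * N(-d2) - S_0' * N(-d1) = 45.5000 * 0.96899096 * 0.48346540 - 48.13587335 * 0.33683049 = 5.1019

Answer: Price = 5.1019


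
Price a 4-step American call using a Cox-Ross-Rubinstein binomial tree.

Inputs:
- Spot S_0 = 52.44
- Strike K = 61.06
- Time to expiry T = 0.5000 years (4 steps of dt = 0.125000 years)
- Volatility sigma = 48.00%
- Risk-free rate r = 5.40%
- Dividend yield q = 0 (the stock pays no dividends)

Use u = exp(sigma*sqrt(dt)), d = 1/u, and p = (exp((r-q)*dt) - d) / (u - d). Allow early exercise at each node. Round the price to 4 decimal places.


Answer: Price = V(0,0) = 4.9274

Derivation:
dt = T/N = 0.125000
u = exp(sigma*sqrt(dt)) = 1.184956; d = 1/u = 0.843913
p = (exp((r-q)*dt) - d) / (u - d) = 0.477534
Discount per step: exp(-r*dt) = 0.993273
Stock lattice S(k, i) with i counting down-moves:
  k=0: S(0,0) = 52.4400
  k=1: S(1,0) = 62.1391; S(1,1) = 44.2548
  k=2: S(2,0) = 73.6321; S(2,1) = 52.4400; S(2,2) = 37.3472
  k=3: S(3,0) = 87.2508; S(3,1) = 62.1391; S(3,2) = 44.2548; S(3,3) = 31.5178
  k=4: S(4,0) = 103.3883; S(4,1) = 73.6321; S(4,2) = 52.4400; S(4,3) = 37.3472; S(4,4) = 26.5983
Terminal payoffs V(N, i) = max(S_T - K, 0):
  V(4,0) = 42.328338; V(4,1) = 12.572088; V(4,2) = 0.000000; V(4,3) = 0.000000; V(4,4) = 0.000000
Backward induction: V(k, i) = exp(-r*dt) * [p * V(k+1, i) + (1-p) * V(k+1, i+1)]; then take max(V_cont, immediate exercise) for American.
  V(3,0) = exp(-r*dt) * [p*42.328338 + (1-p)*12.572088] = 26.601551; exercise = 26.190784; V(3,0) = max -> 26.601551
  V(3,1) = exp(-r*dt) * [p*12.572088 + (1-p)*0.000000] = 5.963216; exercise = 1.079092; V(3,1) = max -> 5.963216
  V(3,2) = exp(-r*dt) * [p*0.000000 + (1-p)*0.000000] = 0.000000; exercise = 0.000000; V(3,2) = max -> 0.000000
  V(3,3) = exp(-r*dt) * [p*0.000000 + (1-p)*0.000000] = 0.000000; exercise = 0.000000; V(3,3) = max -> 0.000000
  V(2,0) = exp(-r*dt) * [p*26.601551 + (1-p)*5.963216] = 15.712312; exercise = 12.572088; V(2,0) = max -> 15.712312
  V(2,1) = exp(-r*dt) * [p*5.963216 + (1-p)*0.000000] = 2.828483; exercise = 0.000000; V(2,1) = max -> 2.828483
  V(2,2) = exp(-r*dt) * [p*0.000000 + (1-p)*0.000000] = 0.000000; exercise = 0.000000; V(2,2) = max -> 0.000000
  V(1,0) = exp(-r*dt) * [p*15.712312 + (1-p)*2.828483] = 8.920536; exercise = 1.079092; V(1,0) = max -> 8.920536
  V(1,1) = exp(-r*dt) * [p*2.828483 + (1-p)*0.000000] = 1.341611; exercise = 0.000000; V(1,1) = max -> 1.341611
  V(0,0) = exp(-r*dt) * [p*8.920536 + (1-p)*1.341611] = 4.927435; exercise = 0.000000; V(0,0) = max -> 4.927435


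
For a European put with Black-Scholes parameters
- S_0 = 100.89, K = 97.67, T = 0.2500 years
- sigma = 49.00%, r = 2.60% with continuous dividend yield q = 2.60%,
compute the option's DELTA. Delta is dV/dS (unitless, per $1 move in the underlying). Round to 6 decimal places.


Answer: Delta = -0.396815

Derivation:
d1 = 0.2548933264; d2 = 0.0098933264
phi(d1) = 0.3861907591; exp(-qT) = 0.9935210793; exp(-rT) = 0.9935210793
N(-d1) = 0.3994027454
Delta = -exp(-qT) * N(-d1) = -0.9935210793 * 0.3994027454 = -0.396815


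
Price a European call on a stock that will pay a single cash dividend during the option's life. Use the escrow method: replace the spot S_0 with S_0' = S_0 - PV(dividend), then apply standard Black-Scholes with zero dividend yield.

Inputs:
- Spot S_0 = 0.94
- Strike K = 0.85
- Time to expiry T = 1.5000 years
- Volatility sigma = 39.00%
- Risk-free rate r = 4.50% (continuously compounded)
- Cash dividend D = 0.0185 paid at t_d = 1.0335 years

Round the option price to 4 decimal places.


PV(D) = D * exp(-r * t_d) = 0.0185 * 0.95455740 = 0.01765931
S_0' = S_0 - PV(D) = 0.9400 - 0.01765931 = 0.92234069
d1 = (ln(S_0'/K) + (r + sigma^2/2)*T) / (sigma*sqrt(T)) = 0.55114213
d2 = d1 - sigma*sqrt(T) = 0.07349163
exp(-rT) = 0.93472772
N(d1) = 0.70923188; N(d2) = 0.52929255
C = S_0' * N(d1) - K * exp(-rT) * N(d2) = 0.92234069 * 0.70923188 - 0.8500 * 0.93472772 * 0.52929255 = 0.2336

Answer: Price = 0.2336


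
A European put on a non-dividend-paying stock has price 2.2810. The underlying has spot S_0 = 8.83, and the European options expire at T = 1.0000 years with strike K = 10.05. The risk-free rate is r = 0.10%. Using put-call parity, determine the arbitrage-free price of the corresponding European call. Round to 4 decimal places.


Put-call parity: C - P = S_0 * exp(-qT) - K * exp(-rT).
S_0 * exp(-qT) = 8.8300 * 1.00000000 = 8.83000000
K * exp(-rT) = 10.0500 * 0.99900050 = 10.03995502
C = P + S*exp(-qT) - K*exp(-rT)
C = 2.2810 + 8.83000000 - 10.03995502 = 1.0710

Answer: Call price = 1.0710


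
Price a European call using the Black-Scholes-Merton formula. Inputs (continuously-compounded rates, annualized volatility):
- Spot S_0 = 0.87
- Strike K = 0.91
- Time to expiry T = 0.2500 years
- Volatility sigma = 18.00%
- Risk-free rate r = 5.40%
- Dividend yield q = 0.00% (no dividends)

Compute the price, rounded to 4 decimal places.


Answer: Price = 0.0197

Derivation:
d1 = (ln(S/K) + (r - q + 0.5*sigma^2) * T) / (sigma * sqrt(T)) = -0.30445987
d2 = d1 - sigma * sqrt(T) = -0.39445987
exp(-rT) = 0.98659072; exp(-qT) = 1.00000000
C = S_0 * exp(-qT) * N(d1) - K * exp(-rT) * N(d2)
N(d1) = 0.38038878; N(d2) = 0.34662078
C = 0.8700 * 1.00000000 * 0.38038878 - 0.9100 * 0.98659072 * 0.34662078 = 0.0197


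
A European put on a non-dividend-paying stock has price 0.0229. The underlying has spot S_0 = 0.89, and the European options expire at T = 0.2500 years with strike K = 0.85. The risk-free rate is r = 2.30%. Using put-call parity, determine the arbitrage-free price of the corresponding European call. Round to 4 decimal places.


Answer: Call price = 0.0678

Derivation:
Put-call parity: C - P = S_0 * exp(-qT) - K * exp(-rT).
S_0 * exp(-qT) = 0.8900 * 1.00000000 = 0.89000000
K * exp(-rT) = 0.8500 * 0.99426650 = 0.84512652
C = P + S*exp(-qT) - K*exp(-rT)
C = 0.0229 + 0.89000000 - 0.84512652 = 0.0678


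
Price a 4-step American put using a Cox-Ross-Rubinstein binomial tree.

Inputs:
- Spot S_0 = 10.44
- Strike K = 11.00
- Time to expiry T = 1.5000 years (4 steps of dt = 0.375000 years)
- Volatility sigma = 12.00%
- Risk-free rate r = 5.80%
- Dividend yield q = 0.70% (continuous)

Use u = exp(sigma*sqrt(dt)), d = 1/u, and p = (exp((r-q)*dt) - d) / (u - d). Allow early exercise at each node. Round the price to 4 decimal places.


Answer: Price = V(0,0) = 0.6619

Derivation:
dt = T/N = 0.375000
u = exp(sigma*sqrt(dt)) = 1.076252; d = 1/u = 0.929150
p = (exp((r-q)*dt) - d) / (u - d) = 0.612900
Discount per step: exp(-r*dt) = 0.978485
Stock lattice S(k, i) with i counting down-moves:
  k=0: S(0,0) = 10.4400
  k=1: S(1,0) = 11.2361; S(1,1) = 9.7003
  k=2: S(2,0) = 12.0928; S(2,1) = 10.4400; S(2,2) = 9.0131
  k=3: S(3,0) = 13.0149; S(3,1) = 11.2361; S(3,2) = 9.7003; S(3,3) = 8.3745
  k=4: S(4,0) = 14.0074; S(4,1) = 12.0928; S(4,2) = 10.4400; S(4,3) = 9.0131; S(4,4) = 7.7812
Terminal payoffs V(N, i) = max(K - S_T, 0):
  V(4,0) = 0.000000; V(4,1) = 0.000000; V(4,2) = 0.560000; V(4,3) = 1.986935; V(4,4) = 3.218837
Backward induction: V(k, i) = exp(-r*dt) * [p * V(k+1, i) + (1-p) * V(k+1, i+1)]; then take max(V_cont, immediate exercise) for American.
  V(3,0) = exp(-r*dt) * [p*0.000000 + (1-p)*0.000000] = 0.000000; exercise = 0.000000; V(3,0) = max -> 0.000000
  V(3,1) = exp(-r*dt) * [p*0.000000 + (1-p)*0.560000] = 0.212112; exercise = 0.000000; V(3,1) = max -> 0.212112
  V(3,2) = exp(-r*dt) * [p*0.560000 + (1-p)*1.986935] = 1.088433; exercise = 1.299670; V(3,2) = max -> 1.299670
  V(3,3) = exp(-r*dt) * [p*1.986935 + (1-p)*3.218837] = 2.410795; exercise = 2.625507; V(3,3) = max -> 2.625507
  V(2,0) = exp(-r*dt) * [p*0.000000 + (1-p)*0.212112] = 0.080342; exercise = 0.000000; V(2,0) = max -> 0.080342
  V(2,1) = exp(-r*dt) * [p*0.212112 + (1-p)*1.299670] = 0.619484; exercise = 0.560000; V(2,1) = max -> 0.619484
  V(2,2) = exp(-r*dt) * [p*1.299670 + (1-p)*2.625507] = 1.773896; exercise = 1.986935; V(2,2) = max -> 1.986935
  V(1,0) = exp(-r*dt) * [p*0.080342 + (1-p)*0.619484] = 0.282825; exercise = 0.000000; V(1,0) = max -> 0.282825
  V(1,1) = exp(-r*dt) * [p*0.619484 + (1-p)*1.986935] = 1.124106; exercise = 1.299670; V(1,1) = max -> 1.299670
  V(0,0) = exp(-r*dt) * [p*0.282825 + (1-p)*1.299670] = 0.661891; exercise = 0.560000; V(0,0) = max -> 0.661891


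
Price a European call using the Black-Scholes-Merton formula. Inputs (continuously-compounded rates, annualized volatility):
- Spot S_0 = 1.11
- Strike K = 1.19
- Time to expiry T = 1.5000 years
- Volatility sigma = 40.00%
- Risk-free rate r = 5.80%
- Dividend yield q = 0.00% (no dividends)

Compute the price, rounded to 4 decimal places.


Answer: Price = 0.2226

Derivation:
d1 = (ln(S/K) + (r - q + 0.5*sigma^2) * T) / (sigma * sqrt(T)) = 0.28048027
d2 = d1 - sigma * sqrt(T) = -0.20941768
exp(-rT) = 0.91667710; exp(-qT) = 1.00000000
C = S_0 * exp(-qT) * N(d1) - K * exp(-rT) * N(d2)
N(d1) = 0.61044547; N(d2) = 0.41706110
C = 1.1100 * 1.00000000 * 0.61044547 - 1.1900 * 0.91667710 * 0.41706110 = 0.2226


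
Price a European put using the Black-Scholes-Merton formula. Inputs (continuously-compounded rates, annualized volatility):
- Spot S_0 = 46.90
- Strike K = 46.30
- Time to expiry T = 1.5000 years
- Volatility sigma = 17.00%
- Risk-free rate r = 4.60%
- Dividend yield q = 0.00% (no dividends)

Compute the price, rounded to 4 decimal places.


d1 = (ln(S/K) + (r - q + 0.5*sigma^2) * T) / (sigma * sqrt(T)) = 0.49734591
d2 = d1 - sigma * sqrt(T) = 0.28913928
exp(-rT) = 0.93332668; exp(-qT) = 1.00000000
P = K * exp(-rT) * N(-d2) - S_0 * exp(-qT) * N(-d1)
N(-d1) = 0.30947257; N(-d2) = 0.38623740
P = 46.3000 * 0.93332668 * 0.38623740 - 46.9000 * 1.00000000 * 0.30947257 = 2.1762

Answer: Price = 2.1762


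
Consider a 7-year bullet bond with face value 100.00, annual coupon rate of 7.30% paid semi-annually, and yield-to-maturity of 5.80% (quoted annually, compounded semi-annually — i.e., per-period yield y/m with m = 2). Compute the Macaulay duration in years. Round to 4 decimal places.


Answer: Macaulay duration = 5.6683 years

Derivation:
Coupon per period c = face * coupon_rate / m = 3.650000
Periods per year m = 2; per-period yield y/m = 0.029000
Number of cashflows N = 14
Cashflows (t years, CF_t, discount factor 1/(1+y/m)^(m*t), PV):
  t = 0.5000: CF_t = 3.650000, DF = 0.971817, PV = 3.547133
  t = 1.0000: CF_t = 3.650000, DF = 0.944429, PV = 3.447165
  t = 1.5000: CF_t = 3.650000, DF = 0.917812, PV = 3.350015
  t = 2.0000: CF_t = 3.650000, DF = 0.891946, PV = 3.255602
  t = 2.5000: CF_t = 3.650000, DF = 0.866808, PV = 3.163851
  t = 3.0000: CF_t = 3.650000, DF = 0.842379, PV = 3.074685
  t = 3.5000: CF_t = 3.650000, DF = 0.818639, PV = 2.988032
  t = 4.0000: CF_t = 3.650000, DF = 0.795567, PV = 2.903821
  t = 4.5000: CF_t = 3.650000, DF = 0.773146, PV = 2.821984
  t = 5.0000: CF_t = 3.650000, DF = 0.751357, PV = 2.742453
  t = 5.5000: CF_t = 3.650000, DF = 0.730182, PV = 2.665163
  t = 6.0000: CF_t = 3.650000, DF = 0.709603, PV = 2.590051
  t = 6.5000: CF_t = 3.650000, DF = 0.689605, PV = 2.517057
  t = 7.0000: CF_t = 103.650000, DF = 0.670170, PV = 69.463084
Price P = sum_t PV_t = 108.530095
Macaulay numerator sum_t t * PV_t:
  t * PV_t at t = 0.5000: 1.773567
  t * PV_t at t = 1.0000: 3.447165
  t * PV_t at t = 1.5000: 5.025022
  t * PV_t at t = 2.0000: 6.511205
  t * PV_t at t = 2.5000: 7.909627
  t * PV_t at t = 3.0000: 9.224055
  t * PV_t at t = 3.5000: 10.458112
  t * PV_t at t = 4.0000: 11.615285
  t * PV_t at t = 4.5000: 12.698926
  t * PV_t at t = 5.0000: 13.712263
  t * PV_t at t = 5.5000: 14.658395
  t * PV_t at t = 6.0000: 15.540308
  t * PV_t at t = 6.5000: 16.360868
  t * PV_t at t = 7.0000: 486.241587
Macaulay duration D = (sum_t t * PV_t) / P = 615.176384 / 108.530095 = 5.668256


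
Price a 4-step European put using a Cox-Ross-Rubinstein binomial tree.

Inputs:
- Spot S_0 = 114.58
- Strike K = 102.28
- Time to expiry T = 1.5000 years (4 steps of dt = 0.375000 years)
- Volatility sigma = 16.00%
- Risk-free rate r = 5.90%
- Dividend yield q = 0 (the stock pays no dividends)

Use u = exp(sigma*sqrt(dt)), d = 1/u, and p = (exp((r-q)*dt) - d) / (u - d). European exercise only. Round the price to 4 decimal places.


Answer: Price = V(0,0) = 1.8536

Derivation:
dt = T/N = 0.375000
u = exp(sigma*sqrt(dt)) = 1.102940; d = 1/u = 0.906667
p = (exp((r-q)*dt) - d) / (u - d) = 0.589507
Discount per step: exp(-r*dt) = 0.978118
Stock lattice S(k, i) with i counting down-moves:
  k=0: S(0,0) = 114.5800
  k=1: S(1,0) = 126.3749; S(1,1) = 103.8860
  k=2: S(2,0) = 139.3840; S(2,1) = 114.5800; S(2,2) = 94.1900
  k=3: S(3,0) = 153.7322; S(3,1) = 126.3749; S(3,2) = 103.8860; S(3,3) = 85.3990
  k=4: S(4,0) = 169.5574; S(4,1) = 139.3840; S(4,2) = 114.5800; S(4,3) = 94.1900; S(4,4) = 77.4285
Terminal payoffs V(N, i) = max(K - S_T, 0):
  V(4,0) = 0.000000; V(4,1) = 0.000000; V(4,2) = 0.000000; V(4,3) = 8.089993; V(4,4) = 24.851502
Backward induction: V(k, i) = exp(-r*dt) * [p * V(k+1, i) + (1-p) * V(k+1, i+1)].
  V(3,0) = exp(-r*dt) * [p*0.000000 + (1-p)*0.000000] = 0.000000
  V(3,1) = exp(-r*dt) * [p*0.000000 + (1-p)*0.000000] = 0.000000
  V(3,2) = exp(-r*dt) * [p*0.000000 + (1-p)*8.089993] = 3.248220
  V(3,3) = exp(-r*dt) * [p*8.089993 + (1-p)*24.851502] = 14.642896
  V(2,0) = exp(-r*dt) * [p*0.000000 + (1-p)*0.000000] = 0.000000
  V(2,1) = exp(-r*dt) * [p*0.000000 + (1-p)*3.248220] = 1.304196
  V(2,2) = exp(-r*dt) * [p*3.248220 + (1-p)*14.642896] = 7.752229
  V(1,0) = exp(-r*dt) * [p*0.000000 + (1-p)*1.304196] = 0.523649
  V(1,1) = exp(-r*dt) * [p*1.304196 + (1-p)*7.752229] = 3.864613
  V(0,0) = exp(-r*dt) * [p*0.523649 + (1-p)*3.864613] = 1.853624


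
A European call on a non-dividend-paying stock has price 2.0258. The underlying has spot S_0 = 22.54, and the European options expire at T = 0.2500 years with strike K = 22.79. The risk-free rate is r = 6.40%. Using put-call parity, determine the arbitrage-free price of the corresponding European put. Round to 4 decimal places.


Answer: Put price = 1.9141

Derivation:
Put-call parity: C - P = S_0 * exp(-qT) - K * exp(-rT).
S_0 * exp(-qT) = 22.5400 * 1.00000000 = 22.54000000
K * exp(-rT) = 22.7900 * 0.98412732 = 22.42826162
P = C - S*exp(-qT) + K*exp(-rT)
P = 2.0258 - 22.54000000 + 22.42826162 = 1.9141


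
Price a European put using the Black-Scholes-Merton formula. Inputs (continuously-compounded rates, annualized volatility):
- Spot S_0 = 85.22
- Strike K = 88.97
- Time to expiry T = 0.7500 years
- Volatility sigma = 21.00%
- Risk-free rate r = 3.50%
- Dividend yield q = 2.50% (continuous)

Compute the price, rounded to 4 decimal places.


d1 = (ln(S/K) + (r - q + 0.5*sigma^2) * T) / (sigma * sqrt(T)) = -0.10461359
d2 = d1 - sigma * sqrt(T) = -0.28647893
exp(-rT) = 0.97409154; exp(-qT) = 0.98142469
P = K * exp(-rT) * N(-d2) - S_0 * exp(-qT) * N(-d1)
N(-d1) = 0.54165879; N(-d2) = 0.61274433
P = 88.9700 * 0.97409154 * 0.61274433 - 85.2200 * 0.98142469 * 0.54165879 = 7.8007

Answer: Price = 7.8007


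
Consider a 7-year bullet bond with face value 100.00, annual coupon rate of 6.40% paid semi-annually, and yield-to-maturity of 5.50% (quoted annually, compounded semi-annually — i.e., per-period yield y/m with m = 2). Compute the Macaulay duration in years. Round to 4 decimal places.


Coupon per period c = face * coupon_rate / m = 3.200000
Periods per year m = 2; per-period yield y/m = 0.027500
Number of cashflows N = 14
Cashflows (t years, CF_t, discount factor 1/(1+y/m)^(m*t), PV):
  t = 0.5000: CF_t = 3.200000, DF = 0.973236, PV = 3.114355
  t = 1.0000: CF_t = 3.200000, DF = 0.947188, PV = 3.031003
  t = 1.5000: CF_t = 3.200000, DF = 0.921838, PV = 2.949881
  t = 2.0000: CF_t = 3.200000, DF = 0.897166, PV = 2.870930
  t = 2.5000: CF_t = 3.200000, DF = 0.873154, PV = 2.794093
  t = 3.0000: CF_t = 3.200000, DF = 0.849785, PV = 2.719312
  t = 3.5000: CF_t = 3.200000, DF = 0.827041, PV = 2.646532
  t = 4.0000: CF_t = 3.200000, DF = 0.804906, PV = 2.575700
  t = 4.5000: CF_t = 3.200000, DF = 0.783364, PV = 2.506764
  t = 5.0000: CF_t = 3.200000, DF = 0.762398, PV = 2.439673
  t = 5.5000: CF_t = 3.200000, DF = 0.741993, PV = 2.374378
  t = 6.0000: CF_t = 3.200000, DF = 0.722134, PV = 2.310830
  t = 6.5000: CF_t = 3.200000, DF = 0.702807, PV = 2.248983
  t = 7.0000: CF_t = 103.200000, DF = 0.683997, PV = 70.588519
Price P = sum_t PV_t = 105.170954
Macaulay numerator sum_t t * PV_t:
  t * PV_t at t = 0.5000: 1.557178
  t * PV_t at t = 1.0000: 3.031003
  t * PV_t at t = 1.5000: 4.424821
  t * PV_t at t = 2.0000: 5.741861
  t * PV_t at t = 2.5000: 6.985232
  t * PV_t at t = 3.0000: 8.157935
  t * PV_t at t = 3.5000: 9.262862
  t * PV_t at t = 4.0000: 10.302801
  t * PV_t at t = 4.5000: 11.280439
  t * PV_t at t = 5.0000: 12.198366
  t * PV_t at t = 5.5000: 13.059078
  t * PV_t at t = 6.0000: 13.864980
  t * PV_t at t = 6.5000: 14.618390
  t * PV_t at t = 7.0000: 494.119632
Macaulay duration D = (sum_t t * PV_t) / P = 608.604580 / 105.170954 = 5.786812

Answer: Macaulay duration = 5.7868 years


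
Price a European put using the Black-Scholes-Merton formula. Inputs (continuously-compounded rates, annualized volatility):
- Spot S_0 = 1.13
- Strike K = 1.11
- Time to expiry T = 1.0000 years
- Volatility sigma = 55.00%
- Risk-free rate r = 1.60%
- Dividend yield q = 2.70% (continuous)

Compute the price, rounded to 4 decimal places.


d1 = (ln(S/K) + (r - q + 0.5*sigma^2) * T) / (sigma * sqrt(T)) = 0.28746840
d2 = d1 - sigma * sqrt(T) = -0.26253160
exp(-rT) = 0.98412732; exp(-qT) = 0.97336124
P = K * exp(-rT) * N(-d2) - S_0 * exp(-qT) * N(-d1)
N(-d1) = 0.38687685; N(-d2) = 0.60354419
P = 1.1100 * 0.98412732 * 0.60354419 - 1.1300 * 0.97336124 * 0.38687685 = 0.2338

Answer: Price = 0.2338


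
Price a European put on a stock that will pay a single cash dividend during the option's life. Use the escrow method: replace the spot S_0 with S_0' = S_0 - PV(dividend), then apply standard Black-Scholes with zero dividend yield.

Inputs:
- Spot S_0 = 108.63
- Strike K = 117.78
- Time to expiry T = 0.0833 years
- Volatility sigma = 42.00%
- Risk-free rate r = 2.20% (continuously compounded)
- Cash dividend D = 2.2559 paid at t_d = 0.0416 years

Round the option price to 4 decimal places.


Answer: Price = 12.7455

Derivation:
PV(D) = D * exp(-r * t_d) = 2.2559 * 0.99908522 = 2.25383634
S_0' = S_0 - PV(D) = 108.6300 - 2.25383634 = 106.37616366
d1 = (ln(S_0'/K) + (r + sigma^2/2)*T) / (sigma*sqrt(T)) = -0.76437735
d2 = d1 - sigma*sqrt(T) = -0.88559666
exp(-rT) = 0.99816908
N(-d1) = 0.77767880; N(-d2) = 0.81208254
P = K * exp(-rT) * N(-d2) - S_0' * N(-d1) = 117.7800 * 0.99816908 * 0.81208254 - 106.37616366 * 0.77767880 = 12.7455


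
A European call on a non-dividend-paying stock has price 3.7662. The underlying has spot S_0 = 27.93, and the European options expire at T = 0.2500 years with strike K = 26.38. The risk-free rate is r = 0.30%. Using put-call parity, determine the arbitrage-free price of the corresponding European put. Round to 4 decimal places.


Put-call parity: C - P = S_0 * exp(-qT) - K * exp(-rT).
S_0 * exp(-qT) = 27.9300 * 1.00000000 = 27.93000000
K * exp(-rT) = 26.3800 * 0.99925028 = 26.36022242
P = C - S*exp(-qT) + K*exp(-rT)
P = 3.7662 - 27.93000000 + 26.36022242 = 2.1964

Answer: Put price = 2.1964


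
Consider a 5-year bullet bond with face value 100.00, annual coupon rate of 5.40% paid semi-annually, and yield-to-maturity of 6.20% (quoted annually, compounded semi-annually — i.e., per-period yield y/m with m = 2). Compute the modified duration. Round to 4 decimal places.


Coupon per period c = face * coupon_rate / m = 2.700000
Periods per year m = 2; per-period yield y/m = 0.031000
Number of cashflows N = 10
Cashflows (t years, CF_t, discount factor 1/(1+y/m)^(m*t), PV):
  t = 0.5000: CF_t = 2.700000, DF = 0.969932, PV = 2.618817
  t = 1.0000: CF_t = 2.700000, DF = 0.940768, PV = 2.540074
  t = 1.5000: CF_t = 2.700000, DF = 0.912481, PV = 2.463700
  t = 2.0000: CF_t = 2.700000, DF = 0.885045, PV = 2.389621
  t = 2.5000: CF_t = 2.700000, DF = 0.858434, PV = 2.317771
  t = 3.0000: CF_t = 2.700000, DF = 0.832622, PV = 2.248080
  t = 3.5000: CF_t = 2.700000, DF = 0.807587, PV = 2.180485
  t = 4.0000: CF_t = 2.700000, DF = 0.783305, PV = 2.114922
  t = 4.5000: CF_t = 2.700000, DF = 0.759752, PV = 2.051331
  t = 5.0000: CF_t = 102.700000, DF = 0.736908, PV = 75.680465
Price P = sum_t PV_t = 96.605266
First compute Macaulay numerator sum_t t * PV_t:
  t * PV_t at t = 0.5000: 1.309408
  t * PV_t at t = 1.0000: 2.540074
  t * PV_t at t = 1.5000: 3.695550
  t * PV_t at t = 2.0000: 4.779243
  t * PV_t at t = 2.5000: 5.794426
  t * PV_t at t = 3.0000: 6.744240
  t * PV_t at t = 3.5000: 7.631698
  t * PV_t at t = 4.0000: 8.459690
  t * PV_t at t = 4.5000: 9.230990
  t * PV_t at t = 5.0000: 378.402324
Macaulay duration D = 428.587643 / 96.605266 = 4.436483
Modified duration = D / (1 + y/m) = 4.436483 / (1 + 0.031000) = 4.303088

Answer: Modified duration = 4.3031


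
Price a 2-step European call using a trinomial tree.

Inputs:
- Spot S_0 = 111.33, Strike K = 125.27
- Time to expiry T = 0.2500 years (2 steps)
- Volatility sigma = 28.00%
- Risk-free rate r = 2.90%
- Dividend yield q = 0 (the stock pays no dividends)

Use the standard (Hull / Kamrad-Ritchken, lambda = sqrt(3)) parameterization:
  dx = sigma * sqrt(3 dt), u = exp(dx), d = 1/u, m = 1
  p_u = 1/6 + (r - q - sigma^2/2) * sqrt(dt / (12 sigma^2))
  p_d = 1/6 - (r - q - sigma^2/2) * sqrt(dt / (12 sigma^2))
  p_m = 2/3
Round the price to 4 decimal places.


Answer: Price = V(0,0) = 2.3177

Derivation:
dt = T/N = 0.125000; dx = sigma*sqrt(3*dt) = 0.171464
u = exp(dx) = 1.187042; d = 1/u = 0.842430
p_u = 0.162949, p_m = 0.666667, p_d = 0.170385
Discount per step: exp(-r*dt) = 0.996382
Stock lattice S(k, j) with j the centered position index:
  k=0: S(0,+0) = 111.3300
  k=1: S(1,-1) = 93.7878; S(1,+0) = 111.3300; S(1,+1) = 132.1534
  k=2: S(2,-2) = 79.0097; S(2,-1) = 93.7878; S(2,+0) = 111.3300; S(2,+1) = 132.1534; S(2,+2) = 156.8716
Terminal payoffs V(N, j) = max(S_T - K, 0):
  V(2,-2) = 0.000000; V(2,-1) = 0.000000; V(2,+0) = 0.000000; V(2,+1) = 6.883357; V(2,+2) = 31.601552
Backward induction: V(k, j) = exp(-r*dt) * [p_u * V(k+1, j+1) + p_m * V(k+1, j) + p_d * V(k+1, j-1)]
  V(1,-1) = exp(-r*dt) * [p_u*0.000000 + p_m*0.000000 + p_d*0.000000] = 0.000000
  V(1,+0) = exp(-r*dt) * [p_u*6.883357 + p_m*0.000000 + p_d*0.000000] = 1.117575
  V(1,+1) = exp(-r*dt) * [p_u*31.601552 + p_m*6.883357 + p_d*0.000000] = 9.703099
  V(0,+0) = exp(-r*dt) * [p_u*9.703099 + p_m*1.117575 + p_d*0.000000] = 2.317741
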